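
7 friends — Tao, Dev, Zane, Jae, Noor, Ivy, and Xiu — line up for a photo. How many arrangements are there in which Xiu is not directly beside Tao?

3600

There are 7! = 5040 arrangements in all. If Xiu and Tao are adjacent, merging them into one block gives 2·(6)! = 1440 arrangements.
So 5040 − 1440 = 3600 arrangements keep them apart.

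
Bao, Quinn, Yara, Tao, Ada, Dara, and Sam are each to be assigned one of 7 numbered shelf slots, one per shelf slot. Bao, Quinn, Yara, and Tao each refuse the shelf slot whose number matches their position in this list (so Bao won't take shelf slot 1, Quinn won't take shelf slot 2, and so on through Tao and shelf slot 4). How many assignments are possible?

Let Aᵢ (for 1 ≤ i ≤ 4) be the placements that put person i in their forbidden shelf slot. Any j of these fix j positions, leaving (7−j)! ways to fill the rest, and there are C(4,j) ways to pick which j.
By inclusion–exclusion, the number of valid placements is Σ_{j=0}^{4} (−1)^j C(4,j)·(7−j)!.
Computing: 5040 − 2880 + 720 − 96 + 6 = 2790.

2790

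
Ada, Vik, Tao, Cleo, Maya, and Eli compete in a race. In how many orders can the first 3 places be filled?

There are 6 choices for 1st place, 5 for 2nd, and 4 for 3rd.
That gives 6 × 5 × 4 = 120.

120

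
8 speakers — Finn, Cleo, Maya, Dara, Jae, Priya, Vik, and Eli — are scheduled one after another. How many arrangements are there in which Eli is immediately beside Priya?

10080

Treat {Eli, Priya} as a single unit. There are 7 units to order, and the pair itself can be ordered 2 ways.
That gives 2 × 7! = 2 × 5040 = 10080.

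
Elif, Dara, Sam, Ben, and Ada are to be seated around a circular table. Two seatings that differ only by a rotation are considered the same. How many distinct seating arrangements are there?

Fix one person's seat to break rotational symmetry; the remaining 4 people can be arranged in (4)! = 24 ways.

24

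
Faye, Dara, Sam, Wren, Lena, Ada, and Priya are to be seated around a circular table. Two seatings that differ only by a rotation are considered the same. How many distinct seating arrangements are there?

Fix one person's seat to break rotational symmetry; the remaining 6 people can be arranged in (6)! = 720 ways.

720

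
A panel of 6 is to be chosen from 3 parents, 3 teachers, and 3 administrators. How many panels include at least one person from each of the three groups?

81

With no constraint there are C(9,6) = 84 possible selections.
Subtract selections that omit an entire group: no parents → C(6,6) = 1; no teachers → C(6,6) = 1; no administrators → C(6,6) = 1.
Add back selections omitting two groups (i.e. drawn from a single group): C(3,6) + C(3,6) + C(3,6) = 0.
By inclusion–exclusion: 84 − 3 + 0 = 81.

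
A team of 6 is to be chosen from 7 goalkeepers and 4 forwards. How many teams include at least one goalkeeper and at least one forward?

455

Unrestricted: C(11,6) = 462 ways to pick any 6 of the 11.
Subtract selections that omit an entire group: no goalkeepers → C(4,6) = 0; no forwards → C(7,6) = 7.
Both groups omitted at once is impossible, so 462 − 7 = 455.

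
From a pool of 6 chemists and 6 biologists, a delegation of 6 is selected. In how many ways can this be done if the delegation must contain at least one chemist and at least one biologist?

922

Total 6-person selections from all 12: C(12,6) = 924.
Subtract selections that omit an entire group: no chemists → C(6,6) = 1; no biologists → C(6,6) = 1.
Both groups omitted at once is impossible, so 924 − 2 = 922.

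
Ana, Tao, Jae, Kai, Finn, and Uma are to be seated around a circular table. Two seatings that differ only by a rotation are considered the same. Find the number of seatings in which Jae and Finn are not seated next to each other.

72

All circular seatings of 6 people number (5)! = 120.
Those with Jae next to Finn: fuse the pair into one unit and seat 5 units around a circle — 2·(4)! = 48.
Subtracting, 120 − 48 = 72.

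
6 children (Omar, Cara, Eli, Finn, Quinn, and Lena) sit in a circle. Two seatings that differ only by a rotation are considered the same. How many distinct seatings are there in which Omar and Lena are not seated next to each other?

72

Without the restriction there are (5)! = 120 seatings.
Those with Omar next to Lena: fuse the pair into one unit and seat 5 units around a circle — 2·(4)! = 48.
Subtracting, 120 − 48 = 72.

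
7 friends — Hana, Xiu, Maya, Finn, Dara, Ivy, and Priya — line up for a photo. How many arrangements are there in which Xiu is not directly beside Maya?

Of the 7! = 5040 arrangements, those with Xiu and Maya adjacent number 2 × 6! = 1440 (treat the pair as a block with 2 internal orders).
So 5040 − 1440 = 3600 arrangements keep them apart.

3600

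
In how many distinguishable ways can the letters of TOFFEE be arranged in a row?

Letter multiplicities in TOFFEE: E×2, F×2, O×1, T×1.
The number of distinct arrangements is 6!/(2!·2!) = 720/4 = 180.

180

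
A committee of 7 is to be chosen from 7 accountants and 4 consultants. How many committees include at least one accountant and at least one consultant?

With no constraint there are C(11,7) = 330 possible selections.
Subtract selections that omit an entire group: no accountants → C(4,7) = 0; no consultants → C(7,7) = 1.
Both groups omitted at once is impossible, so 330 − 1 = 329.

329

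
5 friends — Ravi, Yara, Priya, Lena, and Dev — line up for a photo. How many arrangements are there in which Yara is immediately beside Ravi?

Treat {Yara, Ravi} as a single unit. There are 4 units to order, and the pair itself can be ordered 2 ways.
That gives 2 × 4! = 2 × 24 = 48.

48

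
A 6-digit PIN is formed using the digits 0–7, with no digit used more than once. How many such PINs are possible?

20160

This is a permutation of 6 out of 8: P(8,6) = 8!/2!.
That product is 8 × 7 × 6 × 5 × 4 × 3 = 20160.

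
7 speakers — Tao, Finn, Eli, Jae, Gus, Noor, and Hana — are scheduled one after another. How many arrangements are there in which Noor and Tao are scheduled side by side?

1440

Glue Noor and Tao into one block (2 internal orders), leaving 6 units to arrange in a row.
That gives 2 × 6! = 2 × 720 = 1440.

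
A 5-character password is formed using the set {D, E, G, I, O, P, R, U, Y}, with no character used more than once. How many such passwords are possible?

15120

Choose and order 5 of the 9 symbols: the first character has 9 options, the next 8, and so on down to 5.
That product is 9 × 8 × 7 × 6 × 5 = 15120.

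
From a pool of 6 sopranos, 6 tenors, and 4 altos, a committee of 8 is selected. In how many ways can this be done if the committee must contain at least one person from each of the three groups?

Unrestricted: C(16,8) = 12870 ways to pick any 8 of the 16.
Subtract selections that omit an entire group: no sopranos → C(10,8) = 45; no tenors → C(10,8) = 45; no altos → C(12,8) = 495.
Add back selections omitting two groups (i.e. drawn from a single group): C(6,8) + C(6,8) + C(4,8) = 0.
By inclusion–exclusion: 12870 − 585 + 0 = 12285.

12285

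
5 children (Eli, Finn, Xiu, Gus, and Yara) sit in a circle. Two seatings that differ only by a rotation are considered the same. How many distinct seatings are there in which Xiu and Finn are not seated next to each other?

All circular seatings of 5 people number (4)! = 24.
Seatings with Xiu beside Finn: treat them as a block with 2 internal orders, giving 2 × (3)! = 12.
Subtracting, 24 − 12 = 12.

12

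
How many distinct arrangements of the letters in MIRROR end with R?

60

Fix R in the last position and arrange the remaining 5 letters.
Those 5 letters have R appearing twice, giving (5)!/(2!) = 60.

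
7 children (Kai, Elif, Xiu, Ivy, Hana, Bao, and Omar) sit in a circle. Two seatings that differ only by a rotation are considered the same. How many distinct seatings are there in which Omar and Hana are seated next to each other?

240

Treat {Omar, Hana} as one unit (2 internal orders) and seat the resulting 6 units around the table: (5)! circular arrangements.
So 2 × (5)! = 2 × 120 = 240.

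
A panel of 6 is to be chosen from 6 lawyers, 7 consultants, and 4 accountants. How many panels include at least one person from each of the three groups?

9996

Total 6-person selections from all 17: C(17,6) = 12376.
Subtract selections that omit an entire group: no lawyers → C(11,6) = 462; no consultants → C(10,6) = 210; no accountants → C(13,6) = 1716.
Add back selections omitting two groups (i.e. drawn from a single group): C(6,6) + C(7,6) + C(4,6) = 8.
By inclusion–exclusion: 12376 − 2388 + 8 = 9996.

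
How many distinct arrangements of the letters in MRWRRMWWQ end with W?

1680

Fix W in the last position and arrange the remaining 8 letters.
Those 8 letters have M appearing twice, R appearing 3 times, and W appearing twice, giving (8)!/(3!·2!·2!) = 1680.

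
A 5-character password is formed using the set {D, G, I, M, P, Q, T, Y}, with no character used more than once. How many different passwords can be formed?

6720

Choose and order 5 of the 8 symbols: the first character has 8 options, the next 7, and so on down to 4.
8 × 7 × 6 × 5 × 4 = 6720.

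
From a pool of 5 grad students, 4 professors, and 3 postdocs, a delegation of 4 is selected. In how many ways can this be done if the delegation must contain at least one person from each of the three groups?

Unrestricted: C(12,4) = 495 ways to pick any 4 of the 12.
Selections missing a whole group: no grad students → C(7,4) = 35; no professors → C(8,4) = 70; no postdocs → C(9,4) = 126.
Add back selections omitting two groups (i.e. drawn from a single group): C(5,4) + C(4,4) + C(3,4) = 6.
By inclusion–exclusion: 495 − 231 + 6 = 270.

270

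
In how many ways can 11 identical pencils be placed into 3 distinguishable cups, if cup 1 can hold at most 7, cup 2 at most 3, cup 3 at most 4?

10

Without the upper bounds there are C(13,2) = 78 ways to split 11 among 3 cups.
Subtract solutions that violate a single cap (substitute x_i' = x_i − (cap_i+1)): x_1 ≥ 8 gives C(5,2) = 10; x_2 ≥ 4 gives C(9,2) = 36; x_3 ≥ 5 gives C(8,2) = 28. Together 74.
Add back pairs where two caps are both exceeded: 0 + 0 + 6 = 6.
By inclusion–exclusion the count is 78 − 74 + 6 = 10.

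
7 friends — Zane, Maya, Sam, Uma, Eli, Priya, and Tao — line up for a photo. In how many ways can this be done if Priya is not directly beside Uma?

3600

Of the 7! = 5040 arrangements, those with Priya and Uma adjacent number 2 × 6! = 1440 (treat the pair as a block with 2 internal orders).
Complementary counting: 5040 − 1440 = 3600.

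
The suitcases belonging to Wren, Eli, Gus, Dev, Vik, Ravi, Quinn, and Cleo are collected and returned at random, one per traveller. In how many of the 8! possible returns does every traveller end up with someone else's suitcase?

Let Aᵢ be the assignments in which traveller i gets their own suitcase. We want the size of the complement of A₁∪…∪A_8.
By inclusion–exclusion this is Σ_{j=0}^{8} (−1)^j C(8,j)·(8−j)!.
Computing: 40320 − 40320 + 20160 − 6720 + 1680 − 336 + 56 − 8 + 1 = 14833.

14833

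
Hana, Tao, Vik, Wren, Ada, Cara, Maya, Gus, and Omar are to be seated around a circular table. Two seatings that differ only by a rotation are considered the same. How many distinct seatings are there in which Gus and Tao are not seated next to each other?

30240

All circular seatings of 9 people number (8)! = 40320.
Seatings with Gus beside Tao: treat them as a block with 2 internal orders, giving 2 × (7)! = 10080.
Subtracting, 40320 − 10080 = 30240.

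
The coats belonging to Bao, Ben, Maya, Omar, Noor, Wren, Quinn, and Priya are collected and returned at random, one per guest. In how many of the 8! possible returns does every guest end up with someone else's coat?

14833

Count assignments avoiding every fixed point. For any j of the 8 guests fixed to their own coat, the other 8−j can be arranged in (8−j)! ways.
By inclusion–exclusion this is Σ_{j=0}^{8} (−1)^j C(8,j)·(8−j)!.
Computing: 40320 − 40320 + 20160 − 6720 + 1680 − 336 + 56 − 8 + 1 = 14833.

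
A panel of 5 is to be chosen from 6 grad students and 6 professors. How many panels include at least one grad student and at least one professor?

Total 5-person selections from all 12: C(12,5) = 792.
Selections missing a whole group: no grad students → C(6,5) = 6; no professors → C(6,5) = 6.
Both groups omitted at once is impossible, so 792 − 12 = 780.

780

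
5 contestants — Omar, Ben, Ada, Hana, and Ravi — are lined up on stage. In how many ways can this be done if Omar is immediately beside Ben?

Place the 3 others and the Omar-Ben pair as 4 objects in a line; the pair has 2 internal arrangements.
So the count is 2·(4)! = 48.

48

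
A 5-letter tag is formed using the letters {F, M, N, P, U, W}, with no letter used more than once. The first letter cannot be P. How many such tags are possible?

The first letter has 6−1 = 5 choices (anything except P).
The remaining 4 letters are filled from the other 5 symbols without repetition: 5 × 4 × 3 × 2 = 120.
Total: 5 × 120 = 600.

600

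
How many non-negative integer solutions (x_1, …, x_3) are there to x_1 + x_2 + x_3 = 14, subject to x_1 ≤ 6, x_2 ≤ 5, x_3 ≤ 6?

10

Without the upper bounds there are C(16,2) = 120 ways to split 14 among 3 variables.
Subtract solutions that violate a single cap (substitute x_i' = x_i − (cap_i+1)): x_1 ≥ 7 gives C(9,2) = 36; x_2 ≥ 6 gives C(10,2) = 45; x_3 ≥ 7 gives C(9,2) = 36. Together 117.
Add back pairs where two caps are both exceeded: 3 + 1 + 3 = 7.
By inclusion–exclusion the count is 120 − 117 + 7 = 10.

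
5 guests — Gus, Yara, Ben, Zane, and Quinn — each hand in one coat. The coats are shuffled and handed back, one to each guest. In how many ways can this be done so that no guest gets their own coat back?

44

This is the derangement count D_5: permutations of 5 items with no fixed point.
By inclusion–exclusion this is Σ_{j=0}^{5} (−1)^j C(5,j)·(5−j)!.
Computing: 120 − 120 + 60 − 20 + 5 − 1 = 44.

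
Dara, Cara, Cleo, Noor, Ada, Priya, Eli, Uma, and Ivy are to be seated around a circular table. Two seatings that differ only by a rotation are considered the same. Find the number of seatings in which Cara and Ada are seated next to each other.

Glue Cara and Ada into a block (2 internal orders). Seating 8 units around a circle gives (7)! arrangements.
So 2 × (7)! = 2 × 5040 = 10080.

10080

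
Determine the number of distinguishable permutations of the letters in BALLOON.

1260

Letter multiplicities in BALLOON: A×1, B×1, L×2, N×1, O×2.
So there are 7! / (2!·2!) = 1260 distinguishable arrangements.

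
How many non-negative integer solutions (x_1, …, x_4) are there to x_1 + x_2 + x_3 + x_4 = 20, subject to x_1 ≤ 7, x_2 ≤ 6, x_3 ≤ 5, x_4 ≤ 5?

Without the upper bounds there are C(23,3) = 1771 ways to split 20 among 4 variables.
Subtract solutions that violate a single cap (substitute x_i' = x_i − (cap_i+1)): x_1 ≥ 8 gives C(15,3) = 455; x_2 ≥ 7 gives C(16,3) = 560; x_3 ≥ 6 gives C(17,3) = 680; x_4 ≥ 6 gives C(17,3) = 680. Together 2375.
Add back pairs where two caps are both exceeded: 56 + 84 + 84 + 120 + 120 + 165 = 629.
Subtract triples: 0 + 0 + 1 + 4 = 5.
By inclusion–exclusion the count is 1771 − 2375 + 629 − 5 = 20.

20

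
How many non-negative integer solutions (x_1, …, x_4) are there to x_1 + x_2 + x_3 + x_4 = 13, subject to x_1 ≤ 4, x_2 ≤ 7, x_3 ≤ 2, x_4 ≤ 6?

60

Without the upper bounds there are C(16,3) = 560 ways to split 13 among 4 variables.
Subtract solutions that violate a single cap (substitute x_i' = x_i − (cap_i+1)): x_1 ≥ 5 gives C(11,3) = 165; x_2 ≥ 8 gives C(8,3) = 56; x_3 ≥ 3 gives C(13,3) = 286; x_4 ≥ 7 gives C(9,3) = 84. Together 591.
Add back pairs where two caps are both exceeded: 1 + 56 + 4 + 10 + 0 + 20 = 91.
By inclusion–exclusion the count is 560 − 591 + 91 = 60.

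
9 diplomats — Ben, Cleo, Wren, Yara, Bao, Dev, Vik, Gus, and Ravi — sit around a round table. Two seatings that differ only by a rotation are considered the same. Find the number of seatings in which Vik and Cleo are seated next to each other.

10080

Treat {Vik, Cleo} as one unit (2 internal orders) and seat the resulting 8 units around the table: (7)! circular arrangements.
So 2 × (7)! = 2 × 5040 = 10080.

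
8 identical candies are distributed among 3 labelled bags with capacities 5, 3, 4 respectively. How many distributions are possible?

Ignoring the caps, the number of non-negative solutions to x_1+…+x_3 = 8 is C(10,2) = 45.
Subtract solutions that violate a single cap (substitute x_i' = x_i − (cap_i+1)): x_1 ≥ 6 gives C(4,2) = 6; x_2 ≥ 4 gives C(6,2) = 15; x_3 ≥ 5 gives C(5,2) = 10. Together 31.
No two caps can be exceeded simultaneously, so the pair terms are all 0.
By inclusion–exclusion the count is 45 − 31 + 0 = 14.

14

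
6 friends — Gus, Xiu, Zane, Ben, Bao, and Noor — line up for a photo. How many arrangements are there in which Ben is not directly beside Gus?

480

There are 6! = 720 arrangements in all. If Ben and Gus are adjacent, merging them into one block gives 2·(5)! = 240 arrangements.
So 720 − 240 = 480 arrangements keep them apart.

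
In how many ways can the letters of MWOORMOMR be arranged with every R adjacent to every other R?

1120

Treat the 2 copies of R as a single block. The multiset to arrange is then {RR, M, M, M, O, O, O, W}, 8 items in all.
That gives (8)!/(3!·3!) = 1120 arrangements.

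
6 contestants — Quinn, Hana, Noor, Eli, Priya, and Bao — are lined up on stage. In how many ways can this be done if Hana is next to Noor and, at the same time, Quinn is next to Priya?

96

Treat {Hana,Noor} as one block (2 orders) and {Quinn,Priya} as another (2 orders).
That leaves 4 units to arrange: 2 × 2 × 4! = 4 × 24 = 96.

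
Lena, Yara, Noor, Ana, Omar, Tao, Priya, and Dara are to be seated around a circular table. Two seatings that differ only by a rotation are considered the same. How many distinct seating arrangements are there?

Fix one person's seat to break rotational symmetry; the remaining 7 people can be arranged in (7)! = 5040 ways.

5040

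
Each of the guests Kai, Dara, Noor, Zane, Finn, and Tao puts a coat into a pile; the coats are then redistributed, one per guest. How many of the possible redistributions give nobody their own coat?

Let Aᵢ be the assignments in which guest i gets their own coat. We want the size of the complement of A₁∪…∪A_6.
By inclusion–exclusion this is Σ_{j=0}^{6} (−1)^j C(6,j)·(6−j)!.
Computing: 720 − 720 + 360 − 120 + 30 − 6 + 1 = 265.

265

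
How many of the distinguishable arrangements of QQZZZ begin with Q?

With the first slot taken by Q, it remains to arrange the other 4 letters (QZZZ).
Those 4 letters have Z appearing 3 times, giving (4)!/(3!) = 4.

4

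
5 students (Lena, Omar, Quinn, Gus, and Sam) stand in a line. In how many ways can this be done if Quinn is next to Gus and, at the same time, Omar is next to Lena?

24

Treat {Quinn,Gus} as one block (2 orders) and {Omar,Lena} as another (2 orders).
That leaves 3 units to arrange: 2 × 2 × 3! = 4 × 6 = 24.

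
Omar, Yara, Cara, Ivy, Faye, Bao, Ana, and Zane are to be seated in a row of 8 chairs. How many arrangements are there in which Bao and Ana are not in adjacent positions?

30240

There are 8! = 40320 arrangements in all. If Bao and Ana are adjacent, merging them into one block gives 2·(7)! = 10080 arrangements.
Complementary counting: 40320 − 10080 = 30240.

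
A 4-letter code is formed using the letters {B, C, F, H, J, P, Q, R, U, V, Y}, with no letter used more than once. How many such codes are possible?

With no repetition, fill the 4 letters in order: 11 choices, then 10, down to 8.
11 × 10 × 9 × 8 = 7920.

7920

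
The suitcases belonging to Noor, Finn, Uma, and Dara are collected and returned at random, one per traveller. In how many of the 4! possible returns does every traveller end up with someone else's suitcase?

9

Count assignments avoiding every fixed point. For any j of the 4 travellers fixed to their own suitcase, the other 4−j can be arranged in (4−j)! ways.
By inclusion–exclusion this is Σ_{j=0}^{4} (−1)^j C(4,j)·(4−j)!.
Computing: 24 − 24 + 12 − 4 + 1 = 9.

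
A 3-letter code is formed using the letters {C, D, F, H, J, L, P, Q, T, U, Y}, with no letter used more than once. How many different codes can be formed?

This is a permutation of 3 out of 11: P(11,3) = 11!/8!.
That product is 11 × 10 × 9 = 990.

990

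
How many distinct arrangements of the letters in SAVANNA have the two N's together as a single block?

Treat the 2 copies of N as a single block. The multiset to arrange is then {NN, A, A, A, S, V}, 6 items in all.
That gives (6)!/(3!) = 120 arrangements.

120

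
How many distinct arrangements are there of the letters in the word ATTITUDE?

6720

Letter multiplicities in ATTITUDE: A×1, D×1, E×1, I×1, T×3, U×1.
The number of distinct arrangements is 8!/(3!) = 40320/6 = 6720.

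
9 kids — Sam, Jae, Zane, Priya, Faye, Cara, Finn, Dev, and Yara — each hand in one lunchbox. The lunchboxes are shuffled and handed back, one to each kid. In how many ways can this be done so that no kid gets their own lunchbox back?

Let Aᵢ be the assignments in which kid i gets their own lunchbox. We want the size of the complement of A₁∪…∪A_9.
By inclusion–exclusion this is Σ_{j=0}^{9} (−1)^j C(9,j)·(9−j)!.
Computing: 362880 − 362880 + 181440 − 60480 + 15120 − 3024 + 504 − 72 + 9 − 1 = 133496.

133496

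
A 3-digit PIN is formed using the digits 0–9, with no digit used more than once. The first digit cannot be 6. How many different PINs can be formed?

The first digit has 10−1 = 9 choices (anything except 6).
The remaining 2 digits are filled from the other 9 symbols without repetition: 9 × 8 = 72.
Total: 9 × 72 = 648.

648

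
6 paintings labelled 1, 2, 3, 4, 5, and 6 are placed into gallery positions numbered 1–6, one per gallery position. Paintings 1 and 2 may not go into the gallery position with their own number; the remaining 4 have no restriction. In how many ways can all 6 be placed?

Let Aᵢ (for i ∈ {1, 2}) be the placements that put painting i in its forbidden gallery position. Any j of these fix j positions, leaving (6−j)! ways to fill the rest, and there are C(2,j) ways to pick which j.
By inclusion–exclusion, the number of valid placements is Σ_{j=0}^{2} (−1)^j C(2,j)·(6−j)!.
Computing: 720 − 240 + 24 = 504.

504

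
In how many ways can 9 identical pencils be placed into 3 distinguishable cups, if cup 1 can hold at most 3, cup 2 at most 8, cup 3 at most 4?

By stars and bars, unrestricted non-negative solutions to x_1+…+x_3 = 9 number C(9+2,2) = 55.
Subtract solutions that violate a single cap (substitute x_i' = x_i − (cap_i+1)): x_1 ≥ 4 gives C(7,2) = 21; x_2 ≥ 9 gives C(2,2) = 1; x_3 ≥ 5 gives C(6,2) = 15. Together 37.
Add back pairs where two caps are both exceeded: 0 + 1 + 0 = 1.
By inclusion–exclusion the count is 55 − 37 + 1 = 19.

19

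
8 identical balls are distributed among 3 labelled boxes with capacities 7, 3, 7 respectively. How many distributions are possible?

By stars and bars, unrestricted non-negative solutions to x_1+…+x_3 = 8 number C(8+2,2) = 45.
Subtract solutions that violate a single cap (substitute x_i' = x_i − (cap_i+1)): x_1 ≥ 8 gives C(2,2) = 1; x_2 ≥ 4 gives C(6,2) = 15; x_3 ≥ 8 gives C(2,2) = 1. Together 17.
No two caps can be exceeded simultaneously, so the pair terms are all 0.
By inclusion–exclusion the count is 45 − 17 + 0 = 28.

28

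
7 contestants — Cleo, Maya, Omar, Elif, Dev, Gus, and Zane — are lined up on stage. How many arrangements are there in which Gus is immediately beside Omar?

1440

Place the 5 others and the Gus-Omar pair as 6 objects in a line; the pair has 2 internal arrangements.
So the count is 2·(6)! = 1440.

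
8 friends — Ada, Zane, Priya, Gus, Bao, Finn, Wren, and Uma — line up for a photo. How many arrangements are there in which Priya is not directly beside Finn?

30240

Of the 8! = 40320 arrangements, those with Priya and Finn adjacent number 2 × 7! = 10080 (treat the pair as a block with 2 internal orders).
So 40320 − 10080 = 30240 arrangements keep them apart.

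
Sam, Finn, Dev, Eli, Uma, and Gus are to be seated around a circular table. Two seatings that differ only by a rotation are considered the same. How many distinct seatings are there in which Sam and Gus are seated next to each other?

48

Glue Sam and Gus into a block (2 internal orders). Seating 5 units around a circle gives (4)! arrangements.
So 2 × (4)! = 2 × 24 = 48.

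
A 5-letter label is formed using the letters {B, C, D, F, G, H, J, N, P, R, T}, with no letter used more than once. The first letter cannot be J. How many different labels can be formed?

50400

The first letter has 11−1 = 10 choices (anything except J).
The remaining 4 letters are filled from the other 10 symbols without repetition: 10 × 9 × 8 × 7 = 5040.
Total: 10 × 5040 = 50400.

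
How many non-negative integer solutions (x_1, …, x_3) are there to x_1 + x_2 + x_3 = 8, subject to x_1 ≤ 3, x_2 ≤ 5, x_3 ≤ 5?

18

Without the upper bounds there are C(10,2) = 45 ways to split 8 among 3 variables.
Subtract solutions that violate a single cap (substitute x_i' = x_i − (cap_i+1)): x_1 ≥ 4 gives C(6,2) = 15; x_2 ≥ 6 gives C(4,2) = 6; x_3 ≥ 6 gives C(4,2) = 6. Together 27.
No two caps can be exceeded simultaneously, so the pair terms are all 0.
By inclusion–exclusion the count is 45 − 27 + 0 = 18.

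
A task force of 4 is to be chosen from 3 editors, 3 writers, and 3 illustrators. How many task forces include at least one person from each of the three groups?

81

Unrestricted: C(9,4) = 126 ways to pick any 4 of the 9.
Selections missing a whole group: no editors → C(6,4) = 15; no writers → C(6,4) = 15; no illustrators → C(6,4) = 15.
Add back selections omitting two groups (i.e. drawn from a single group): C(3,4) + C(3,4) + C(3,4) = 0.
By inclusion–exclusion: 126 − 45 + 0 = 81.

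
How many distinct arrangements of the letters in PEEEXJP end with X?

With the last slot taken by X, it remains to arrange the other 6 letters (PEEEJP).
Those 6 letters have E appearing 3 times and P appearing twice, giving (6)!/(3!·2!) = 60.

60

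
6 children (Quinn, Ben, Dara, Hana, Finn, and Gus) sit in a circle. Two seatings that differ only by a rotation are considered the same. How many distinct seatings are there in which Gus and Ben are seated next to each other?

48

Glue Gus and Ben into a block (2 internal orders). Seating 5 units around a circle gives (4)! arrangements.
So 2 × (4)! = 2 × 24 = 48.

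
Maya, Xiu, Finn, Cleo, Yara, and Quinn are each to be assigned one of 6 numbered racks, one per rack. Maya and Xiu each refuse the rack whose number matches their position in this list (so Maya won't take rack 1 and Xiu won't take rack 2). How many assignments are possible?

504

Let Aᵢ (for i ∈ {1, 2}) be the placements that put person i in their forbidden rack. Any j of these fix j positions, leaving (6−j)! ways to fill the rest, and there are C(2,j) ways to pick which j.
By inclusion–exclusion, the number of valid placements is Σ_{j=0}^{2} (−1)^j C(2,j)·(6−j)!.
Computing: 720 − 240 + 24 = 504.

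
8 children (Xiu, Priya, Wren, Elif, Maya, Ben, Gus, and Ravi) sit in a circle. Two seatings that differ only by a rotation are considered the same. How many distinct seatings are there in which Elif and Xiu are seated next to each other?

Glue Elif and Xiu into a block (2 internal orders). Seating 7 units around a circle gives (6)! arrangements.
So 2 × (6)! = 2 × 720 = 1440.

1440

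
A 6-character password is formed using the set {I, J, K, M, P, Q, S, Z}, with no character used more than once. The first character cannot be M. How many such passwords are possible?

17640

The first character has 8−1 = 7 choices (anything except M).
The remaining 5 characters are filled from the other 7 symbols without repetition: 7 × 6 × 5 × 4 × 3 = 2520.
Total: 7 × 2520 = 17640.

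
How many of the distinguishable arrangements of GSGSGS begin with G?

Fix G in the first position and arrange the remaining 5 letters.
Those 5 letters have G appearing twice and S appearing 3 times, giving (5)!/(3!·2!) = 10.

10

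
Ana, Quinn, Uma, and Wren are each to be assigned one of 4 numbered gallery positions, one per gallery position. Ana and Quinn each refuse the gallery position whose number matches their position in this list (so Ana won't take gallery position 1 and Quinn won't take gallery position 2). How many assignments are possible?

14

Let Aᵢ (for i ∈ {1, 2}) be the placements that put person i in their forbidden gallery position. Any j of these fix j positions, leaving (4−j)! ways to fill the rest, and there are C(2,j) ways to pick which j.
By inclusion–exclusion, the number of valid placements is Σ_{j=0}^{2} (−1)^j C(2,j)·(4−j)!.
Computing: 24 − 12 + 2 = 14.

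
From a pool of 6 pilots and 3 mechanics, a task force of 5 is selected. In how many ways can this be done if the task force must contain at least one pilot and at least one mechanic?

With no constraint there are C(9,5) = 126 possible selections.
Selections missing a whole group: no pilots → C(3,5) = 0; no mechanics → C(6,5) = 6.
Both groups omitted at once is impossible, so 126 − 6 = 120.

120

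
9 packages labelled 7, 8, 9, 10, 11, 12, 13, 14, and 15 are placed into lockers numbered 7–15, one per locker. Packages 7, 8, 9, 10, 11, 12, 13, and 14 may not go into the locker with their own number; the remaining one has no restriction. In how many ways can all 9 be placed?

Let Aᵢ (for 7 ≤ i ≤ 14) be the placements that put package i in its forbidden locker. Any j of these fix j positions, leaving (9−j)! ways to fill the rest, and there are C(8,j) ways to pick which j.
By inclusion–exclusion, the number of valid placements is Σ_{j=0}^{8} (−1)^j C(8,j)·(9−j)!.
Computing: 362880 − 322560 + 141120 − 40320 + 8400 − 1344 + 168 − 16 + 1 = 148329.

148329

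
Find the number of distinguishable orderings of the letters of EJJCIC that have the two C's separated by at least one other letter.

There are 6!/(2!·2!) = 180 arrangements of EJJCIC in total.
If the two C's are adjacent, glue them into one block, leaving 5 items to arrange: (5)!/(2!) = 60 ways.
Subtracting, 180 − 60 = 120 arrangements keep the C's apart.

120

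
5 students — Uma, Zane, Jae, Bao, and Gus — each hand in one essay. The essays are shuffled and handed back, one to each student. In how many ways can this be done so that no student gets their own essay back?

Let Aᵢ be the assignments in which student i gets their own essay. We want the size of the complement of A₁∪…∪A_5.
By inclusion–exclusion this is Σ_{j=0}^{5} (−1)^j C(5,j)·(5−j)!.
Computing: 120 − 120 + 60 − 20 + 5 − 1 = 44.

44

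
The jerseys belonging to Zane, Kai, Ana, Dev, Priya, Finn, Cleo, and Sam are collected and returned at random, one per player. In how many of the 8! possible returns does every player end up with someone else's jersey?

14833

Count assignments avoiding every fixed point. For any j of the 8 players fixed to their old jersey, the other 8−j can be arranged in (8−j)! ways.
By inclusion–exclusion this is Σ_{j=0}^{8} (−1)^j C(8,j)·(8−j)!.
Computing: 40320 − 40320 + 20160 − 6720 + 1680 − 336 + 56 − 8 + 1 = 14833.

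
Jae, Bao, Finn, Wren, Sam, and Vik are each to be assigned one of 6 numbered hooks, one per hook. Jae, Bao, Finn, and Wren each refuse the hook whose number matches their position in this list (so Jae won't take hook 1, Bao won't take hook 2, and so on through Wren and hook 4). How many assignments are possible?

Let Aᵢ (for 1 ≤ i ≤ 4) be the placements that put person i in their forbidden hook. Any j of these fix j positions, leaving (6−j)! ways to fill the rest, and there are C(4,j) ways to pick which j.
By inclusion–exclusion, the number of valid placements is Σ_{j=0}^{4} (−1)^j C(4,j)·(6−j)!.
Computing: 720 − 480 + 144 − 24 + 2 = 362.

362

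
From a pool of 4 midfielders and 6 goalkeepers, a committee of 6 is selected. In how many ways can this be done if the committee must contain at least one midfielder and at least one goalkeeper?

209

With no constraint there are C(10,6) = 210 possible selections.
Subtract selections that omit an entire group: no midfielders → C(6,6) = 1; no goalkeepers → C(4,6) = 0.
Both groups omitted at once is impossible, so 210 − 1 = 209.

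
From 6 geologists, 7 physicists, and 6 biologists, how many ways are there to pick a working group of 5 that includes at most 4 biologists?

Split by how many biologists are chosen (0 through 4).
Sum: C(6,0)·C(13,5) + C(6,1)·C(13,4) + C(6,2)·C(13,3) + C(6,3)·C(13,2) + C(6,4)·C(13,1) = 1287 + 4290 + 4290 + 1560 + 195 = 11622.

11622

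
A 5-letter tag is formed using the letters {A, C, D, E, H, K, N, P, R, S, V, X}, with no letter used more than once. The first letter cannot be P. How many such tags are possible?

The first letter has 12−1 = 11 choices (anything except P).
The remaining 4 letters are filled from the other 11 symbols without repetition: 11 × 10 × 9 × 8 = 7920.
Total: 11 × 7920 = 87120.

87120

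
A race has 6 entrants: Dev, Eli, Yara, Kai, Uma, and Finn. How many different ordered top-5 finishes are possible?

720

There are 6 choices for 1st place, 5 for 2nd, and so on down to 2 for position 5.
That gives 6 × 5 × 4 × 3 × 2 = 720.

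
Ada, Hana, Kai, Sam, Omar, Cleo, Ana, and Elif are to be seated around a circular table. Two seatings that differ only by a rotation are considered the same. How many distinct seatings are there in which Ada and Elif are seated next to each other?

Treat {Ada, Elif} as one unit (2 internal orders) and seat the resulting 7 units around the table: (6)! circular arrangements.
So 2 × (6)! = 2 × 720 = 1440.

1440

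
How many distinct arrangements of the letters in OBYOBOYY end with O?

Fix O in the last position and arrange the remaining 7 letters.
Those 7 letters have B appearing twice, O appearing twice, and Y appearing 3 times, giving (7)!/(3!·2!·2!) = 210.

210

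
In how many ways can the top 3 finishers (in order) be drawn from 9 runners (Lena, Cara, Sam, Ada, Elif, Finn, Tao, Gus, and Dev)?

504

This is an ordered selection of 3 from 9: P(9,3).
That gives 9 × 8 × 7 = 504.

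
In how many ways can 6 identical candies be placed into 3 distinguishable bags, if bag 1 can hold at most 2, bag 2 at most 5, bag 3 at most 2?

8

Ignoring the caps, the number of non-negative solutions to x_1+…+x_3 = 6 is C(8,2) = 28.
Subtract solutions that violate a single cap (substitute x_i' = x_i − (cap_i+1)): x_1 ≥ 3 gives C(5,2) = 10; x_2 ≥ 6 gives C(2,2) = 1; x_3 ≥ 3 gives C(5,2) = 10. Together 21.
Add back pairs where two caps are both exceeded: 0 + 1 + 0 = 1.
By inclusion–exclusion the count is 28 − 21 + 1 = 8.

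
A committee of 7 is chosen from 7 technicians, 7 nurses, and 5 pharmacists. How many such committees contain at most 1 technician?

7260

Split by how many technicians are chosen (0 through 1).
Sum: C(7,0)·C(12,7) + C(7,1)·C(12,6) = 792 + 6468 = 7260.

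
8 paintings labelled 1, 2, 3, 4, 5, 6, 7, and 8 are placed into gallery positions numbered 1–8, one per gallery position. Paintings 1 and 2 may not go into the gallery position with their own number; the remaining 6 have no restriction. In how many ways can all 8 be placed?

30960

Let Aᵢ (for i ∈ {1, 2}) be the placements that put painting i in its forbidden gallery position. Any j of these fix j positions, leaving (8−j)! ways to fill the rest, and there are C(2,j) ways to pick which j.
By inclusion–exclusion, the number of valid placements is Σ_{j=0}^{2} (−1)^j C(2,j)·(8−j)!.
Computing: 40320 − 10080 + 720 = 30960.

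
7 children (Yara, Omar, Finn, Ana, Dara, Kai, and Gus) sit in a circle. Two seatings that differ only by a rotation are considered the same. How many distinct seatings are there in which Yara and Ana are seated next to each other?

Glue Yara and Ana into a block (2 internal orders). Seating 6 units around a circle gives (5)! arrangements.
So 2 × (5)! = 2 × 120 = 240.

240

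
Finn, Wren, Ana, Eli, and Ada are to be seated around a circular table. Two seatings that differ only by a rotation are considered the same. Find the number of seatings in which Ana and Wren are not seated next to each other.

All circular seatings of 5 people number (4)! = 24.
Those with Ana next to Wren: fuse the pair into one unit and seat 4 units around a circle — 2·(3)! = 12.
Subtracting, 24 − 12 = 12.

12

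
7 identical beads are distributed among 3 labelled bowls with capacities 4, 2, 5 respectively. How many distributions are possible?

12

By stars and bars, unrestricted non-negative solutions to x_1+…+x_3 = 7 number C(7+2,2) = 36.
Subtract solutions that violate a single cap (substitute x_i' = x_i − (cap_i+1)): x_1 ≥ 5 gives C(4,2) = 6; x_2 ≥ 3 gives C(6,2) = 15; x_3 ≥ 6 gives C(3,2) = 3. Together 24.
No two caps can be exceeded simultaneously, so the pair terms are all 0.
By inclusion–exclusion the count is 36 − 24 + 0 = 12.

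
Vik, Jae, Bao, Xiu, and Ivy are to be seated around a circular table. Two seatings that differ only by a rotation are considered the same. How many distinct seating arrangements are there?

Around a circle, 5 distinct people have 5!/5 = (4)! = 24 rotationally distinct seatings.

24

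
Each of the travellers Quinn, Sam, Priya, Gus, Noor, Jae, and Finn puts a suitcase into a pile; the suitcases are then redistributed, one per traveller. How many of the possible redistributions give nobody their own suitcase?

Let Aᵢ be the assignments in which traveller i gets their own suitcase. We want the size of the complement of A₁∪…∪A_7.
By inclusion–exclusion this is Σ_{j=0}^{7} (−1)^j C(7,j)·(7−j)!.
Computing: 5040 − 5040 + 2520 − 840 + 210 − 42 + 7 − 1 = 1854.

1854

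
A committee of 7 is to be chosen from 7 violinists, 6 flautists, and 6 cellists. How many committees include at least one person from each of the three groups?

46165

Unrestricted: C(19,7) = 50388 ways to pick any 7 of the 19.
Selections missing a whole group: no violinists → C(12,7) = 792; no flautists → C(13,7) = 1716; no cellists → C(13,7) = 1716.
Add back selections omitting two groups (i.e. drawn from a single group): C(7,7) + C(6,7) + C(6,7) = 1.
By inclusion–exclusion: 50388 − 4224 + 1 = 46165.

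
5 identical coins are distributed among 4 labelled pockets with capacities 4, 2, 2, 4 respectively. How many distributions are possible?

Without the upper bounds there are C(8,3) = 56 ways to split 5 among 4 pockets.
Subtract solutions that violate a single cap (substitute x_i' = x_i − (cap_i+1)): x_1 ≥ 5 gives C(3,3) = 1; x_2 ≥ 3 gives C(5,3) = 10; x_3 ≥ 3 gives C(5,3) = 10; x_4 ≥ 5 gives C(3,3) = 1. Together 22.
No two caps can be exceeded simultaneously, so the pair terms are all 0.
By inclusion–exclusion the count is 56 − 22 + 0 = 34.

34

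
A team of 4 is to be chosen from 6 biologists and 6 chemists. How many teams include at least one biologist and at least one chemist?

465

Total 4-person selections from all 12: C(12,4) = 495.
Subtract selections that omit an entire group: no biologists → C(6,4) = 15; no chemists → C(6,4) = 15.
Both groups omitted at once is impossible, so 495 − 30 = 465.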